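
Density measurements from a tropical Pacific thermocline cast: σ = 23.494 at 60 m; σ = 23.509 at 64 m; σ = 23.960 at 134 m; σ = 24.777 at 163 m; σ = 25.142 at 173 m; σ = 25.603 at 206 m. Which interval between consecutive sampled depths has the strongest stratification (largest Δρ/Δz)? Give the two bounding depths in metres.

Compute the density gradient over each adjacent pair:
  60–64 m: Δρ/Δz = 0.015/4 = 3.7 × 10⁻³ kg m⁻⁴
  64–134 m: Δρ/Δz = 0.451/70 = 6.4 × 10⁻³ kg m⁻⁴
  134–163 m: Δρ/Δz = 0.817/29 = 0.028 kg m⁻⁴
  163–173 m: Δρ/Δz = 0.365/10 = 0.036 kg m⁻⁴
  173–206 m: Δρ/Δz = 0.461/33 = 0.014 kg m⁻⁴
The largest gradient is in the 163–173 m interval — the pycnocline.

163–173 m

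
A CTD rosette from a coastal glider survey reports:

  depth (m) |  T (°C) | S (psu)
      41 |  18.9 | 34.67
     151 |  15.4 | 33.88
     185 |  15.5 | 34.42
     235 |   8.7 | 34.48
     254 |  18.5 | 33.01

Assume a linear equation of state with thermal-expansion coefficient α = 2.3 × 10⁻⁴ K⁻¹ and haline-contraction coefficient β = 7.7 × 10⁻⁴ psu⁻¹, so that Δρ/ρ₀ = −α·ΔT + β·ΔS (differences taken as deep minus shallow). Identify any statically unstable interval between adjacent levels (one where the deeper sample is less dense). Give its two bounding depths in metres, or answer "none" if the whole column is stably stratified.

Evaluate Δρ/ρ₀ = −αΔT + βΔS across each adjacent pair:
  41–151 m: −αΔT+βΔS = −(2.3 × 10⁻⁴)(-3.5)+(7.7 × 10⁻⁴)(-0.79) = 2.0 × 10⁻⁴ → stable
  151–185 m: −αΔT+βΔS = −(2.3 × 10⁻⁴)(+0.1)+(7.7 × 10⁻⁴)(+0.54) = 3.9 × 10⁻⁴ → stable
  185–235 m: −αΔT+βΔS = −(2.3 × 10⁻⁴)(-6.8)+(7.7 × 10⁻⁴)(+0.06) = 1.6 × 10⁻³ → stable
  235–254 m: −αΔT+βΔS = −(2.3 × 10⁻⁴)(+9.8)+(7.7 × 10⁻⁴)(-1.47) = -3.4 × 10⁻³ → UNSTABLE
The 235–254 m interval has Δρ < 0: lighter water underlies denser water.

235–254 m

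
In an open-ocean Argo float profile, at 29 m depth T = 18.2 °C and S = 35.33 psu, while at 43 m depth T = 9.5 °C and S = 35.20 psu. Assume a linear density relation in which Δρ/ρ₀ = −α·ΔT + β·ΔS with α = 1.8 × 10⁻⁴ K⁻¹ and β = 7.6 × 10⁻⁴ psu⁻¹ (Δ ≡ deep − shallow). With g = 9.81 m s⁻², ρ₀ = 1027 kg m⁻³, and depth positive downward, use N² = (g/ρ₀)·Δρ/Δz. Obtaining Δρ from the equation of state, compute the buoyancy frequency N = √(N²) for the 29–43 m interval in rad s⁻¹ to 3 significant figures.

0.0321 rad s⁻¹

ΔT = -8.7 K, ΔS = -0.13 psu (deep − shallow).
Δρ/ρ₀ = −αΔT + βΔS = 1.566 × 10⁻³ − 9.88 × 10⁻⁵ = 1.4672 × 10⁻³, so Δρ ≈ 1.507 kg m⁻³.
N² = (g/ρ₀)·Δρ/Δz = g·(Δρ/ρ₀)/Δz = 9.81 × 1.4672 × 10⁻³ / 14 = 1.0281 × 10⁻³ s⁻².
N = √(1.0281 × 10⁻³) = 0.032064 rad s⁻¹ ≈ 0.0321 rad s⁻¹.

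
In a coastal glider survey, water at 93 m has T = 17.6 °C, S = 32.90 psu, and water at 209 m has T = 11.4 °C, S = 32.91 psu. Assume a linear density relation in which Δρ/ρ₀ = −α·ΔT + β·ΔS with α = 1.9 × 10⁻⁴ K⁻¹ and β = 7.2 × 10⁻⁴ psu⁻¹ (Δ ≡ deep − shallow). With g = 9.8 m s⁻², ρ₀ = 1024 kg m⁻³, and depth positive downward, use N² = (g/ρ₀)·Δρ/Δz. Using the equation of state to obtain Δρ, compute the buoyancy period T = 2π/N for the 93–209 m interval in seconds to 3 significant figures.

ΔT = -6.2 K, ΔS = +0.01 psu (deep − shallow).
Δρ/ρ₀ = −αΔT + βΔS = 1.178 × 10⁻³ + 7.20 × 10⁻⁶ = 1.1852 × 10⁻³, so Δρ ≈ 1.214 kg m⁻³.
N² = (g/ρ₀)·Δρ/Δz = g·(Δρ/ρ₀)/Δz = 9.8 × 1.1852 × 10⁻³ / 116 = 1.0013 × 10⁻⁴ s⁻².
N = √(1.0013 × 10⁻⁴) = 0.010006 rad s⁻¹ → T = 2π/N = 627.94 s ≈ 628 s.

628 s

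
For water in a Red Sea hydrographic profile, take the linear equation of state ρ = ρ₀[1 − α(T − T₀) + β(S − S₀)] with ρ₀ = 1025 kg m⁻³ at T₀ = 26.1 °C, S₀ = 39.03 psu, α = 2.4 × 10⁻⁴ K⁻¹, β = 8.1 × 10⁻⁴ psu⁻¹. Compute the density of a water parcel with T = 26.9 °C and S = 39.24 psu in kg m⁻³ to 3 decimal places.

T − T₀ = +0.8 K, S − S₀ = +0.21 psu.
Bracket = 1 − α·(+0.8) + β·(+0.21) = 1 + (-2.19 × 10⁻⁵) = 0.9999781.
ρ = 1025 × 0.9999781 = 1024.978 kg m⁻³.

1024.978 kg m⁻³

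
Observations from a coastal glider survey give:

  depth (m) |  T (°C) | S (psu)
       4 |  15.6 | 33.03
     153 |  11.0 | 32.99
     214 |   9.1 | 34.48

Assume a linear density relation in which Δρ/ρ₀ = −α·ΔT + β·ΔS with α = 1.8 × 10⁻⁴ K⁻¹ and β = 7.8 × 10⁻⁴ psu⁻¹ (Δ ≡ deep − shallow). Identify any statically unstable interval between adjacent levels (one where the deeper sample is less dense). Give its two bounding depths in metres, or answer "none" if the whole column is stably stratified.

Evaluate Δρ/ρ₀ = −αΔT + βΔS across each adjacent pair:
  4–153 m: −αΔT+βΔS = −(1.8 × 10⁻⁴)(-4.6)+(7.8 × 10⁻⁴)(-0.04) = 8.0 × 10⁻⁴ → stable
  153–214 m: −αΔT+βΔS = −(1.8 × 10⁻⁴)(-1.9)+(7.8 × 10⁻⁴)(+1.49) = 1.5 × 10⁻³ → stable
Every interval has Δρ > 0: the column is stably stratified throughout.

none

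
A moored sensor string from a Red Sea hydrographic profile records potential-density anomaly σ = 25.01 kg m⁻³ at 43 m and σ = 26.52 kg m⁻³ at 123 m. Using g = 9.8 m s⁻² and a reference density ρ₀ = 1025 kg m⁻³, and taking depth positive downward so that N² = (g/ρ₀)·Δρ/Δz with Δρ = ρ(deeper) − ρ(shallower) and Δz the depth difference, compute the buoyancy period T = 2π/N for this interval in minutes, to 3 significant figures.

7.80 min

Δρ = 1026.52 − 1025.01 = 1.51 kg m⁻³ over Δz = 123 − 43 = 80 m.
N² = (9.8/1025) × (1.51/80) = 1.8046 × 10⁻⁴ s⁻².
N = √(1.8046 × 10⁻⁴) = 0.013434 rad s⁻¹, so T = 2π/N = 467.71 s = 7.7952 min ≈ 7.80 min.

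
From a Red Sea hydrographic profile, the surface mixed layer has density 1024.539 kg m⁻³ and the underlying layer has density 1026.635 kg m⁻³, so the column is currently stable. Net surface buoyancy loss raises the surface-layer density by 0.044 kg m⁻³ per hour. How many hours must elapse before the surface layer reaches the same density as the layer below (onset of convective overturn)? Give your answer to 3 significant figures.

47.6 hours

Density deficit of the surface layer: 1026.635 − 1024.539 = 2.096 kg m⁻³.
Required change = 2.096 / 0.044 = 47.6 hours.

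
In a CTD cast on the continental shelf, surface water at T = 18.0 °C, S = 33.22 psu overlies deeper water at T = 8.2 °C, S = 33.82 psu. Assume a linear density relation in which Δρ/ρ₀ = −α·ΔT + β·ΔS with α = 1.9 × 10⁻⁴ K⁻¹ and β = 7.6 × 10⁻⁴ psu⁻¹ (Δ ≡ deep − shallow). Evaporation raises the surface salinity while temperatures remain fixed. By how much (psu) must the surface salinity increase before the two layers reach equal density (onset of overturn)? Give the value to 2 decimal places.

3.05 psu

Neutral buoyancy requires −α(T_deep − T_surf) + β(S_deep − S_surf′) = 0.
S_surf′ = S_deep − (α/β)·ΔT = 33.82 − (1.9 × 10⁻⁴/7.6 × 10⁻⁴)·(-9.8) = 36.2700 psu.
Increase required: 36.2700 − 33.22 = 3.0500 psu.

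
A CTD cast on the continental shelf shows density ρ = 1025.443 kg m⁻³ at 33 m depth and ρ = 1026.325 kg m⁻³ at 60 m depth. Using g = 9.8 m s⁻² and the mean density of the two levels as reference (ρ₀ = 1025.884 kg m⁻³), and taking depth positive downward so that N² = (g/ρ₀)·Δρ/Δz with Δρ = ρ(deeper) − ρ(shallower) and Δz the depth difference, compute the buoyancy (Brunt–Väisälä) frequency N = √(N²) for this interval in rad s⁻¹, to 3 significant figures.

Δρ = 1026.325 − 1025.443 = 0.882 kg m⁻³ over Δz = 60 − 33 = 27 m.
N² = (9.8/1025.884) × (0.882/27) = 3.1206 × 10⁻⁴ s⁻².
N = √(3.1206 × 10⁻⁴) = 0.017665 rad s⁻¹ ≈ 0.0177 rad s⁻¹.

0.0177 rad s⁻¹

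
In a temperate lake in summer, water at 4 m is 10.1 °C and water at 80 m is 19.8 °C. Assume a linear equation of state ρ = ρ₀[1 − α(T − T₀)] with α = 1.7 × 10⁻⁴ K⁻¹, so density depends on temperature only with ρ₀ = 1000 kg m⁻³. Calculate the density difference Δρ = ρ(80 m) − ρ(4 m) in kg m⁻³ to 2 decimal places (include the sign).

ΔT = +9.7 K, Δρ/ρ₀ = −αΔT = -1.649 × 10⁻³.
Δρ = 1000 × (-1.649 × 10⁻³) = -1.65 kg m⁻³.
Negative Δρ: lighter below, statically unstable.

-1.65 kg m⁻³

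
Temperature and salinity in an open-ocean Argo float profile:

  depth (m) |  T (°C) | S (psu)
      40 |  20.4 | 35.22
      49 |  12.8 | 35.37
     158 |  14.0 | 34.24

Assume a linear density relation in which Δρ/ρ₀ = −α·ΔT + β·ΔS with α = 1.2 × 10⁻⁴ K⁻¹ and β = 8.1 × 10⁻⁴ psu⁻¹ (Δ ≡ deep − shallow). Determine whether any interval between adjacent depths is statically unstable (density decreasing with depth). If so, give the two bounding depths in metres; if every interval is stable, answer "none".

49–158 m

Evaluate Δρ/ρ₀ = −αΔT + βΔS across each adjacent pair:
  40–49 m: −αΔT+βΔS = −(1.2 × 10⁻⁴)(-7.6)+(8.1 × 10⁻⁴)(+0.15) = 1.0 × 10⁻³ → stable
  49–158 m: −αΔT+βΔS = −(1.2 × 10⁻⁴)(+1.2)+(8.1 × 10⁻⁴)(-1.13) = -1.1 × 10⁻³ → UNSTABLE
The 49–158 m interval has Δρ < 0: lighter water underlies denser water.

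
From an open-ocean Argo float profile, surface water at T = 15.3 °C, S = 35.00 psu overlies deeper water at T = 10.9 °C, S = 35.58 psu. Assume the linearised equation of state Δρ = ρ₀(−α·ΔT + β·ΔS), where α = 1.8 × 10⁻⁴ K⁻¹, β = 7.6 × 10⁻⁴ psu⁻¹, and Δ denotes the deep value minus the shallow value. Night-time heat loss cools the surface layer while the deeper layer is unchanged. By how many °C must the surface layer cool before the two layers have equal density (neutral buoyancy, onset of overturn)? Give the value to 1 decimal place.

Neutral buoyancy requires Δρ = 0, i.e. −α(T_deep − T_surf′) + β(S_deep − S_surf) = 0.
T_surf′ = T_deep − (β/α)·ΔS = 10.9 − (7.6 × 10⁻⁴/1.8 × 10⁻⁴)·(+0.58) = 8.451 °C.
Cooling required: 15.3 − (8.451) = 6.849 °C.

6.8 °C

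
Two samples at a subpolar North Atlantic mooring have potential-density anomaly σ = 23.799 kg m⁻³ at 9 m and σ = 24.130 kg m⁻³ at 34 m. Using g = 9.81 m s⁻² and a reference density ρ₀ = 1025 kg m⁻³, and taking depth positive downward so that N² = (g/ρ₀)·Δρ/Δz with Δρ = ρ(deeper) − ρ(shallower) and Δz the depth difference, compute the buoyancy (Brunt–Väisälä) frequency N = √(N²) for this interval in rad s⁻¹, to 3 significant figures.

0.0113 rad s⁻¹

Δρ = 1024.130 − 1023.799 = 0.331 kg m⁻³ over Δz = 34 − 9 = 25 m.
N² = (9.81/1025) × (0.331/25) = 1.2672 × 10⁻⁴ s⁻².
N = √(1.2672 × 10⁻⁴) = 0.011257 rad s⁻¹ ≈ 0.0113 rad s⁻¹.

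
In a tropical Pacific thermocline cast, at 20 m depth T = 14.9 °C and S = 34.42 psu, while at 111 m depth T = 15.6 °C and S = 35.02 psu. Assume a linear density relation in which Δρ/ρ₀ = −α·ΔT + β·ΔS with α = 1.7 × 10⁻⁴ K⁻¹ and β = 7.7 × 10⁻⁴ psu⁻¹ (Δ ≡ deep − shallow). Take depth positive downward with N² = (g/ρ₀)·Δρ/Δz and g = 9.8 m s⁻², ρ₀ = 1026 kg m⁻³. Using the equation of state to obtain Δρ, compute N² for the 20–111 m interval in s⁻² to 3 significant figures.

ΔT = +0.7 K, ΔS = +0.60 psu (deep − shallow).
Δρ/ρ₀ = −αΔT + βΔS = -1.19 × 10⁻⁴ + 4.62 × 10⁻⁴ = 3.43 × 10⁻⁴, so Δρ ≈ 0.3519 kg m⁻³.
N² = (g/ρ₀)·Δρ/Δz = g·(Δρ/ρ₀)/Δz = 9.8 × 3.43 × 10⁻⁴ / 91 = 3.6938 × 10⁻⁵ s⁻² ≈ 3.69 × 10⁻⁵ s⁻².

3.69 × 10⁻⁵ s⁻²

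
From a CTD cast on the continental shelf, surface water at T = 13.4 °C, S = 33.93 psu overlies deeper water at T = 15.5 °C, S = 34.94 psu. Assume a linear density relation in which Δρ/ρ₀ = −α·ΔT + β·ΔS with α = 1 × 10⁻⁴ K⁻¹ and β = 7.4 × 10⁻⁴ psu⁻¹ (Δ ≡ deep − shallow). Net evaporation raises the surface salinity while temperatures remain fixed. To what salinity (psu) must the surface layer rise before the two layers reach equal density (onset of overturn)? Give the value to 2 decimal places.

Neutral buoyancy requires −α(T_deep − T_surf) + β(S_deep − S_surf′) = 0.
S_surf′ = S_deep − (α/β)·ΔT = 34.94 − (1 × 10⁻⁴/7.4 × 10⁻⁴)·(+2.1) = 34.6562 psu.
Increase required: 34.6562 − 33.93 = 0.7262 psu.

34.66 psu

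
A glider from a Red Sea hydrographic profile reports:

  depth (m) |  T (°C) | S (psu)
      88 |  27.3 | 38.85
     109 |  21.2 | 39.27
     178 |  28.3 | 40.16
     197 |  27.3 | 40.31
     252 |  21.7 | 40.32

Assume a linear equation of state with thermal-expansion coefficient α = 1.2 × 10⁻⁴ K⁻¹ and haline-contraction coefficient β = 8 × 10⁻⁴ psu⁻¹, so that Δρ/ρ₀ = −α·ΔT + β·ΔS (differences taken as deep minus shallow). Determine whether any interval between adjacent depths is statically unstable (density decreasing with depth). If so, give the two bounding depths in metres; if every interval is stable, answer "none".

Evaluate Δρ/ρ₀ = −αΔT + βΔS across each adjacent pair:
  88–109 m: −αΔT+βΔS = −(1.2 × 10⁻⁴)(-6.1)+(8 × 10⁻⁴)(+0.42) = 1.1 × 10⁻³ → stable
  109–178 m: −αΔT+βΔS = −(1.2 × 10⁻⁴)(+7.1)+(8 × 10⁻⁴)(+0.89) = -1.4 × 10⁻⁴ → UNSTABLE
  178–197 m: −αΔT+βΔS = −(1.2 × 10⁻⁴)(-1.0)+(8 × 10⁻⁴)(+0.15) = 2.4 × 10⁻⁴ → stable
  197–252 m: −αΔT+βΔS = −(1.2 × 10⁻⁴)(-5.6)+(8 × 10⁻⁴)(+0.01) = 6.8 × 10⁻⁴ → stable
The 109–178 m interval has Δρ < 0: lighter water underlies denser water.

109–178 m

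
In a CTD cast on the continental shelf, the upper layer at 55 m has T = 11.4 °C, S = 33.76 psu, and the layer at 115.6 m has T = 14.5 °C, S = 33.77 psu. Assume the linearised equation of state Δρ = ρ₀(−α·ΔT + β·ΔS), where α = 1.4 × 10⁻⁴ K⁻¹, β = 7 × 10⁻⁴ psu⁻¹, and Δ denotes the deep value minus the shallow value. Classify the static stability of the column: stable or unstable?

ΔT = 14.5 − 11.4 = +3.1 K and ΔS = 33.77 − 33.76 = +0.01 psu (deep − shallow).
−αΔT = -4.34 × 10⁻⁴; βΔS = 7.00 × 10⁻⁶; sum Δρ/ρ₀ = -4.27 × 10⁻⁴.
Δρ/ρ₀ < 0, so Δρ < 0: deeper water is lighter → statically unstable; the column would overturn.

unstable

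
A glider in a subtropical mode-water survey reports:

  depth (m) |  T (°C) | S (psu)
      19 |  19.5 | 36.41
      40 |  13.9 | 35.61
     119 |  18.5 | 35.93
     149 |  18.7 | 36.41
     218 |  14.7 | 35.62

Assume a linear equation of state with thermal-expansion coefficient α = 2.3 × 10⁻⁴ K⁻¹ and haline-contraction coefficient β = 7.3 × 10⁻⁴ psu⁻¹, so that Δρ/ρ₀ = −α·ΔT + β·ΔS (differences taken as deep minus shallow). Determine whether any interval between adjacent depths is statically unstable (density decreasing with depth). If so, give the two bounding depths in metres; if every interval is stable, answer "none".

40–119 m

Evaluate Δρ/ρ₀ = −αΔT + βΔS across each adjacent pair:
  19–40 m: −αΔT+βΔS = −(2.3 × 10⁻⁴)(-5.6)+(7.3 × 10⁻⁴)(-0.80) = 7.0 × 10⁻⁴ → stable
  40–119 m: −αΔT+βΔS = −(2.3 × 10⁻⁴)(+4.6)+(7.3 × 10⁻⁴)(+0.32) = -8.2 × 10⁻⁴ → UNSTABLE
  119–149 m: −αΔT+βΔS = −(2.3 × 10⁻⁴)(+0.2)+(7.3 × 10⁻⁴)(+0.48) = 3.0 × 10⁻⁴ → stable
  149–218 m: −αΔT+βΔS = −(2.3 × 10⁻⁴)(-4.0)+(7.3 × 10⁻⁴)(-0.79) = 3.4 × 10⁻⁴ → stable
The 40–119 m interval has Δρ < 0: lighter water underlies denser water.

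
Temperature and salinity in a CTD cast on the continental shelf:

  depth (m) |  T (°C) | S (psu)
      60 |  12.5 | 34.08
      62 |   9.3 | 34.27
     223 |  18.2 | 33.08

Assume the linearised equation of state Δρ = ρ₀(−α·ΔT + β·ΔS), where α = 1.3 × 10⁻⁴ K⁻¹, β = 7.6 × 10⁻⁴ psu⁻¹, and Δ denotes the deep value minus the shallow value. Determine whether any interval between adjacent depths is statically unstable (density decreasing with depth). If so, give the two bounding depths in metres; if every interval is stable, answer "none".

62–223 m

Evaluate Δρ/ρ₀ = −αΔT + βΔS across each adjacent pair:
  60–62 m: −αΔT+βΔS = −(1.3 × 10⁻⁴)(-3.2)+(7.6 × 10⁻⁴)(+0.19) = 5.6 × 10⁻⁴ → stable
  62–223 m: −αΔT+βΔS = −(1.3 × 10⁻⁴)(+8.9)+(7.6 × 10⁻⁴)(-1.19) = -2.1 × 10⁻³ → UNSTABLE
The 62–223 m interval has Δρ < 0: lighter water underlies denser water.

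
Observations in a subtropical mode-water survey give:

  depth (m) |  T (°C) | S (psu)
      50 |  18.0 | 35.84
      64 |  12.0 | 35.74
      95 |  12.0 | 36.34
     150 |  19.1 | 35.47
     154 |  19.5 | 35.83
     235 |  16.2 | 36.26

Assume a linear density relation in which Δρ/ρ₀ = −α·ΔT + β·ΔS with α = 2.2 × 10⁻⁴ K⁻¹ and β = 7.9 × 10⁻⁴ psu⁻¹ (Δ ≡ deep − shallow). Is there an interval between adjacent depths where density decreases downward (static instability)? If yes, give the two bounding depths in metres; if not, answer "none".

95–150 m

Evaluate Δρ/ρ₀ = −αΔT + βΔS across each adjacent pair:
  50–64 m: −αΔT+βΔS = −(2.2 × 10⁻⁴)(-6.0)+(7.9 × 10⁻⁴)(-0.10) = 1.2 × 10⁻³ → stable
  64–95 m: −αΔT+βΔS = −(2.2 × 10⁻⁴)(+0.0)+(7.9 × 10⁻⁴)(+0.60) = 4.7 × 10⁻⁴ → stable
  95–150 m: −αΔT+βΔS = −(2.2 × 10⁻⁴)(+7.1)+(7.9 × 10⁻⁴)(-0.87) = -2.2 × 10⁻³ → UNSTABLE
  150–154 m: −αΔT+βΔS = −(2.2 × 10⁻⁴)(+0.4)+(7.9 × 10⁻⁴)(+0.36) = 2.0 × 10⁻⁴ → stable
  154–235 m: −αΔT+βΔS = −(2.2 × 10⁻⁴)(-3.3)+(7.9 × 10⁻⁴)(+0.43) = 1.1 × 10⁻³ → stable
The 95–150 m interval has Δρ < 0: lighter water underlies denser water.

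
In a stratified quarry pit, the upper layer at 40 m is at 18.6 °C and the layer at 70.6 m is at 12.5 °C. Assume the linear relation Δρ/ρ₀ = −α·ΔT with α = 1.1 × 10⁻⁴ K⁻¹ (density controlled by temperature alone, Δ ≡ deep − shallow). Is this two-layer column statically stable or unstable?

stable

ΔT = 12.5 − 18.6 = -6.1 K, so Δρ/ρ₀ = −αΔT = 6.71 × 10⁻⁴.
Δρ/ρ₀ > 0, so Δρ > 0: deeper water is denser → statically stable.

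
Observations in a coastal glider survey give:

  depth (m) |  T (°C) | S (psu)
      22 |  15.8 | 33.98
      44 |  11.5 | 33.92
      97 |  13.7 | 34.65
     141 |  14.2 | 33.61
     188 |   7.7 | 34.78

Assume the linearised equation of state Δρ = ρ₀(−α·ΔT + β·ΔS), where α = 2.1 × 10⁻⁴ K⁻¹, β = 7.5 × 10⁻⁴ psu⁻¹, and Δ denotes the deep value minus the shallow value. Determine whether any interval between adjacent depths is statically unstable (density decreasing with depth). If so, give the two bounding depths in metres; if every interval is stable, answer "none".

Evaluate Δρ/ρ₀ = −αΔT + βΔS across each adjacent pair:
  22–44 m: −αΔT+βΔS = −(2.1 × 10⁻⁴)(-4.3)+(7.5 × 10⁻⁴)(-0.06) = 8.6 × 10⁻⁴ → stable
  44–97 m: −αΔT+βΔS = −(2.1 × 10⁻⁴)(+2.2)+(7.5 × 10⁻⁴)(+0.73) = 8.5 × 10⁻⁵ → stable
  97–141 m: −αΔT+βΔS = −(2.1 × 10⁻⁴)(+0.5)+(7.5 × 10⁻⁴)(-1.04) = -8.9 × 10⁻⁴ → UNSTABLE
  141–188 m: −αΔT+βΔS = −(2.1 × 10⁻⁴)(-6.5)+(7.5 × 10⁻⁴)(+1.17) = 2.2 × 10⁻³ → stable
The 97–141 m interval has Δρ < 0: lighter water underlies denser water.

97–141 m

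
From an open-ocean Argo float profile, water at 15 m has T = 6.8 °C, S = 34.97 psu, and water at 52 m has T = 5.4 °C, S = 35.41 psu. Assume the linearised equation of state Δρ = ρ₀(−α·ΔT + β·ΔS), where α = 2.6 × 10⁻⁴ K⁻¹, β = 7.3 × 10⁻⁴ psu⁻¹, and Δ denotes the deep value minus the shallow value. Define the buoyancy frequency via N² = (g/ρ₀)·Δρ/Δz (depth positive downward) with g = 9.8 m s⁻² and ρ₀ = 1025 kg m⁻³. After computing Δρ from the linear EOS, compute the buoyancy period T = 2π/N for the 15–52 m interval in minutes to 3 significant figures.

ΔT = -1.4 K, ΔS = +0.44 psu (deep − shallow).
Δρ/ρ₀ = −αΔT + βΔS = 3.64 × 10⁻⁴ + 3.212 × 10⁻⁴ = 6.852 × 10⁻⁴, so Δρ ≈ 0.7023 kg m⁻³.
N² = (g/ρ₀)·Δρ/Δz = g·(Δρ/ρ₀)/Δz = 9.8 × 6.852 × 10⁻⁴ / 37 = 1.8149 × 10⁻⁴ s⁻².
N = √(1.8149 × 10⁻⁴) = 0.013472 rad s⁻¹ → T = 2π/N = 466.39 s = 7.7732 min ≈ 7.77 min.

7.77 min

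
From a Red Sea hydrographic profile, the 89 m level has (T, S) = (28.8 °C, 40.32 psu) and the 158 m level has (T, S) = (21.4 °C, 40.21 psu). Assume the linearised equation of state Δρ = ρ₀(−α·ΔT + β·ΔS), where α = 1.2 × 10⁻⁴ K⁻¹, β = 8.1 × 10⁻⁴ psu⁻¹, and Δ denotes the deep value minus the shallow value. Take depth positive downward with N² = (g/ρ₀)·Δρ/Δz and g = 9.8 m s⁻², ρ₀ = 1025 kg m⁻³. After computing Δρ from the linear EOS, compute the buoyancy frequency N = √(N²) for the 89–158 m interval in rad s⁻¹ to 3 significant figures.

ΔT = -7.4 K, ΔS = -0.11 psu (deep − shallow).
Δρ/ρ₀ = −αΔT + βΔS = 8.88 × 10⁻⁴ − 8.91 × 10⁻⁵ = 7.989 × 10⁻⁴, so Δρ ≈ 0.8189 kg m⁻³.
N² = (g/ρ₀)·Δρ/Δz = g·(Δρ/ρ₀)/Δz = 9.8 × 7.989 × 10⁻⁴ / 69 = 1.1347 × 10⁻⁴ s⁻².
N = √(1.1347 × 10⁻⁴) = 0.010652 rad s⁻¹ ≈ 0.0107 rad s⁻¹.

0.0107 rad s⁻¹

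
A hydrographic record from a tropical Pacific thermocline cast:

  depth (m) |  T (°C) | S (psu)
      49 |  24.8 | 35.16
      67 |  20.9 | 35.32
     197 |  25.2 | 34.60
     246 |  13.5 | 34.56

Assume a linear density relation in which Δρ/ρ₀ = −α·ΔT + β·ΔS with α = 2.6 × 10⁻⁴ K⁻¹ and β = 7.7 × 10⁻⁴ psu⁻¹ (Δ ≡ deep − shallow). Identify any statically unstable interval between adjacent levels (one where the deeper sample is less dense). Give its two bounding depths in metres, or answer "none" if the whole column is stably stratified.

67–197 m

Evaluate Δρ/ρ₀ = −αΔT + βΔS across each adjacent pair:
  49–67 m: −αΔT+βΔS = −(2.6 × 10⁻⁴)(-3.9)+(7.7 × 10⁻⁴)(+0.16) = 1.1 × 10⁻³ → stable
  67–197 m: −αΔT+βΔS = −(2.6 × 10⁻⁴)(+4.3)+(7.7 × 10⁻⁴)(-0.72) = -1.7 × 10⁻³ → UNSTABLE
  197–246 m: −αΔT+βΔS = −(2.6 × 10⁻⁴)(-11.7)+(7.7 × 10⁻⁴)(-0.04) = 3.0 × 10⁻³ → stable
The 67–197 m interval has Δρ < 0: lighter water underlies denser water.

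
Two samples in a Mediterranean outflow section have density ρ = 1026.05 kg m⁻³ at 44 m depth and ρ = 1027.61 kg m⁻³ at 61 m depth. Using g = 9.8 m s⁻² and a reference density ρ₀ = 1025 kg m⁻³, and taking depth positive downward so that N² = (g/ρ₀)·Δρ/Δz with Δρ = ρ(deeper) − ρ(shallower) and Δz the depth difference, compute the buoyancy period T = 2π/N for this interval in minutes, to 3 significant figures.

Δρ = 1027.61 − 1026.05 = 1.56 kg m⁻³ over Δz = 61 − 44 = 17 m.
N² = (9.8/1025) × (1.56/17) = 8.7736 × 10⁻⁴ s⁻².
N = √(8.7736 × 10⁻⁴) = 0.029620 rad s⁻¹, so T = 2π/N = 212.13 s = 3.5355 min ≈ 3.54 min.
Since Δρ > 0 the layer is stably stratified.

3.54 min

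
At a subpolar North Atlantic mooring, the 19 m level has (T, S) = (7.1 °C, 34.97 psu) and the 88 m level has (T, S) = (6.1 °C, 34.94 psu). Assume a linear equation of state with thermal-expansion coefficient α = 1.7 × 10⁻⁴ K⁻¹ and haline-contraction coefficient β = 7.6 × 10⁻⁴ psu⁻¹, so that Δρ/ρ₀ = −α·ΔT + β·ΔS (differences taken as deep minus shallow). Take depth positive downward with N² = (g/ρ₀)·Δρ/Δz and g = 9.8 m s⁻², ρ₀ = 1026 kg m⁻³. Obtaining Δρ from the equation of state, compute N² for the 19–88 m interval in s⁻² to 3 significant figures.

2.09 × 10⁻⁵ s⁻²

ΔT = -1.0 K, ΔS = -0.03 psu (deep − shallow).
Δρ/ρ₀ = −αΔT + βΔS = 1.70 × 10⁻⁴ − 2.28 × 10⁻⁵ = 1.472 × 10⁻⁴, so Δρ ≈ 0.1510 kg m⁻³.
N² = (g/ρ₀)·Δρ/Δz = g·(Δρ/ρ₀)/Δz = 9.8 × 1.472 × 10⁻⁴ / 69 = 2.0907 × 10⁻⁵ s⁻² ≈ 2.09 × 10⁻⁵ s⁻².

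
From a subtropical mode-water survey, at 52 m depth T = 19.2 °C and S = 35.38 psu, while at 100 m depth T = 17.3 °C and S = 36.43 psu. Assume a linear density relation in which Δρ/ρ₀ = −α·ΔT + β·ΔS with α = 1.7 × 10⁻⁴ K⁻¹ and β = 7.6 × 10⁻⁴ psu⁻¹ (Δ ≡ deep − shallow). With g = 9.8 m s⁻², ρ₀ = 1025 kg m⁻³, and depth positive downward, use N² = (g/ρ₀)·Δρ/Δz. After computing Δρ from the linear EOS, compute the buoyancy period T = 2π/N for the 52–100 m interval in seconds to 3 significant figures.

ΔT = -1.9 K, ΔS = +1.05 psu (deep − shallow).
Δρ/ρ₀ = −αΔT + βΔS = 3.23 × 10⁻⁴ + 7.98 × 10⁻⁴ = 1.121 × 10⁻³, so Δρ ≈ 1.149 kg m⁻³.
N² = (g/ρ₀)·Δρ/Δz = g·(Δρ/ρ₀)/Δz = 9.8 × 1.121 × 10⁻³ / 48 = 2.2887 × 10⁻⁴ s⁻².
N = √(2.2887 × 10⁻⁴) = 0.015128 rad s⁻¹ → T = 2π/N = 415.33 s ≈ 415 s.

415 s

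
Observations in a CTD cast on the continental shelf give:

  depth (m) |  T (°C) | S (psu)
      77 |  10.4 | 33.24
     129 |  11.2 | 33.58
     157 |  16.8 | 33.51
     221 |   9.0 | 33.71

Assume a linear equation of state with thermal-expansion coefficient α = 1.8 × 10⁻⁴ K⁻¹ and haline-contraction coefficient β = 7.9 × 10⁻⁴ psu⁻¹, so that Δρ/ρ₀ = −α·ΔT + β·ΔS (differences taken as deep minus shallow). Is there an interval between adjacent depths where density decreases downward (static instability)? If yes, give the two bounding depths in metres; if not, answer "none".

129–157 m

Evaluate Δρ/ρ₀ = −αΔT + βΔS across each adjacent pair:
  77–129 m: −αΔT+βΔS = −(1.8 × 10⁻⁴)(+0.8)+(7.9 × 10⁻⁴)(+0.34) = 1.2 × 10⁻⁴ → stable
  129–157 m: −αΔT+βΔS = −(1.8 × 10⁻⁴)(+5.6)+(7.9 × 10⁻⁴)(-0.07) = -1.1 × 10⁻³ → UNSTABLE
  157–221 m: −αΔT+βΔS = −(1.8 × 10⁻⁴)(-7.8)+(7.9 × 10⁻⁴)(+0.20) = 1.6 × 10⁻³ → stable
The 129–157 m interval has Δρ < 0: lighter water underlies denser water.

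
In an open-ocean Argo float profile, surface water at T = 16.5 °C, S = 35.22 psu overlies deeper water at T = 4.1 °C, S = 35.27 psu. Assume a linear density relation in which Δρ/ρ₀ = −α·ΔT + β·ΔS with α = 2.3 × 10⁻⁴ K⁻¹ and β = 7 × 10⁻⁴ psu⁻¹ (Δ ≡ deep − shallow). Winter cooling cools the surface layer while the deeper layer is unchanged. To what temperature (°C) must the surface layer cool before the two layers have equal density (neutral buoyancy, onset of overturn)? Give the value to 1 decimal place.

3.9 °C

Neutral buoyancy requires Δρ = 0, i.e. −α(T_deep − T_surf′) + β(S_deep − S_surf) = 0.
T_surf′ = T_deep − (β/α)·ΔS = 4.1 − (7 × 10⁻⁴/2.3 × 10⁻⁴)·(+0.05) = 3.948 °C.
Cooling required: 16.5 − (3.948) = 12.552 °C.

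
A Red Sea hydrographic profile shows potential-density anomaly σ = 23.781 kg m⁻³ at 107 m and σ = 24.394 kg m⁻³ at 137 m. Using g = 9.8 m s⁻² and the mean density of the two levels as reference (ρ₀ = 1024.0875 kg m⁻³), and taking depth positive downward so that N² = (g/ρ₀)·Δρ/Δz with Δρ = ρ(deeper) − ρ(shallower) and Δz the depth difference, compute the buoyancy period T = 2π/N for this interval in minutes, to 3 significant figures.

Δρ = 1024.394 − 1023.781 = 0.613 kg m⁻³ over Δz = 137 − 107 = 30 m.
N² = (9.8/1024.0875) × (0.613/30) = 1.9554 × 10⁻⁴ s⁻².
N = √(1.9554 × 10⁻⁴) = 0.013984 rad s⁻¹, so T = 2π/N = 449.31 s = 7.4885 min ≈ 7.49 min.

7.49 min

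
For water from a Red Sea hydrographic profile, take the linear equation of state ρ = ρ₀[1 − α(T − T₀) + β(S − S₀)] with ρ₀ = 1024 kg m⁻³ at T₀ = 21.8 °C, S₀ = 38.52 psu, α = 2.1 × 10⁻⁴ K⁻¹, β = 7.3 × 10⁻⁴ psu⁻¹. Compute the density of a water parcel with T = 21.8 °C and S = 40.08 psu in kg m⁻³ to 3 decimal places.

1025.166 kg m⁻³

T − T₀ = +0.0 K, S − S₀ = +1.56 psu.
Bracket = 1 − α·(+0.0) + β·(+1.56) = 1 + (1.1388 × 10⁻³) = 1.0011388.
ρ = 1024 × 1.0011388 = 1025.166 kg m⁻³.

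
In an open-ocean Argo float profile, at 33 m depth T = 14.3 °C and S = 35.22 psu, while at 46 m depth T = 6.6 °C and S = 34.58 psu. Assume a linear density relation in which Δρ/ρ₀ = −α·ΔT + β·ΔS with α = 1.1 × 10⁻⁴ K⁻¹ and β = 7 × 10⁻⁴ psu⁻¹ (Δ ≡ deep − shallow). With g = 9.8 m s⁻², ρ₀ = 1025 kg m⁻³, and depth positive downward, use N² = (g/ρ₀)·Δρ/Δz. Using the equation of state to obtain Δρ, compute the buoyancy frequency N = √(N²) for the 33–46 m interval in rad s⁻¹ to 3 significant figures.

ΔT = -7.7 K, ΔS = -0.64 psu (deep − shallow).
Δρ/ρ₀ = −αΔT + βΔS = 8.47 × 10⁻⁴ − 4.48 × 10⁻⁴ = 3.99 × 10⁻⁴, so Δρ ≈ 0.4090 kg m⁻³.
N² = (g/ρ₀)·Δρ/Δz = g·(Δρ/ρ₀)/Δz = 9.8 × 3.99 × 10⁻⁴ / 13 = 3.0078 × 10⁻⁴ s⁻².
N = √(3.0078 × 10⁻⁴) = 0.017343 rad s⁻¹ ≈ 0.0173 rad s⁻¹.

0.0173 rad s⁻¹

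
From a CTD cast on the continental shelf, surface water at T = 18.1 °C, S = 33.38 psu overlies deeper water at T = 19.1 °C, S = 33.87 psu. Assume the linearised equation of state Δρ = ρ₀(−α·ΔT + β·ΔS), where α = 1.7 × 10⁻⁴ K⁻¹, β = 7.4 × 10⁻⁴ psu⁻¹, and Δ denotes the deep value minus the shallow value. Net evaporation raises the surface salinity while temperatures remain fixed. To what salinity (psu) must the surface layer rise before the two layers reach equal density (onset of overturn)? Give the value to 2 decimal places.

33.64 psu

Neutral buoyancy requires −α(T_deep − T_surf) + β(S_deep − S_surf′) = 0.
S_surf′ = S_deep − (α/β)·ΔT = 33.87 − (1.7 × 10⁻⁴/7.4 × 10⁻⁴)·(+1.0) = 33.6403 psu.
Increase required: 33.6403 − 33.38 = 0.2603 psu.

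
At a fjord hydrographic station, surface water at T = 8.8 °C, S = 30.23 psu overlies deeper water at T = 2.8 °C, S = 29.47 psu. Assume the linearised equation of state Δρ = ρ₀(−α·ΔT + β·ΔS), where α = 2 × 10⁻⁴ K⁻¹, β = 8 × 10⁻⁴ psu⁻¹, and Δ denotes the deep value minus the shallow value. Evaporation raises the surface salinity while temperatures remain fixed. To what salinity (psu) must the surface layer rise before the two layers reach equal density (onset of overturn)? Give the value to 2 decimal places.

30.97 psu

Neutral buoyancy requires −α(T_deep − T_surf) + β(S_deep − S_surf′) = 0.
S_surf′ = S_deep − (α/β)·ΔT = 29.47 − (2 × 10⁻⁴/8 × 10⁻⁴)·(-6.0) = 30.9700 psu.
Increase required: 30.9700 − 30.23 = 0.7400 psu.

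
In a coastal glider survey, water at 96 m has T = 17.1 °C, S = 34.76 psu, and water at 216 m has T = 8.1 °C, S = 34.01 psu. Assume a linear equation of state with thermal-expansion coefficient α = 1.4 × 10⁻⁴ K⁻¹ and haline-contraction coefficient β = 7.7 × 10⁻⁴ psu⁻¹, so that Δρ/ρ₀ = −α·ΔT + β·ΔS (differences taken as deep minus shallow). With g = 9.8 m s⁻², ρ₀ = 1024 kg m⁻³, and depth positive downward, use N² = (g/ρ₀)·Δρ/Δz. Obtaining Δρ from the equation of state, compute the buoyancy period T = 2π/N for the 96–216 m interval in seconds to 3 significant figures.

ΔT = -9.0 K, ΔS = -0.75 psu (deep − shallow).
Δρ/ρ₀ = −αΔT + βΔS = 1.26 × 10⁻³ − 5.775 × 10⁻⁴ = 6.825 × 10⁻⁴, so Δρ ≈ 0.6989 kg m⁻³.
N² = (g/ρ₀)·Δρ/Δz = g·(Δρ/ρ₀)/Δz = 9.8 × 6.825 × 10⁻⁴ / 120 = 5.5737 × 10⁻⁵ s⁻².
N = √(5.5737 × 10⁻⁵) = 7.4657 × 10⁻³ rad s⁻¹ → T = 2π/N = 841.61 s ≈ 842 s.

842 s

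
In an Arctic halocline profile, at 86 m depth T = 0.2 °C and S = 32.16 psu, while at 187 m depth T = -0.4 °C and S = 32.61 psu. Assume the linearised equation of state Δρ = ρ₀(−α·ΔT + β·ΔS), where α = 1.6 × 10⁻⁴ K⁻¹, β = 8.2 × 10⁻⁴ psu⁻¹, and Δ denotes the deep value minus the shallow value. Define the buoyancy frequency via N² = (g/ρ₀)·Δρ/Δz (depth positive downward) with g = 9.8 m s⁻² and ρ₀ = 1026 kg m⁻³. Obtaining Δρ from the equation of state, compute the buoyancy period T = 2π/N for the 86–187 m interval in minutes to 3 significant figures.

15.6 min

ΔT = -0.6 K, ΔS = +0.45 psu (deep − shallow).
Δρ/ρ₀ = −αΔT + βΔS = 9.60 × 10⁻⁵ + 3.69 × 10⁻⁴ = 4.65 × 10⁻⁴, so Δρ ≈ 0.4771 kg m⁻³.
N² = (g/ρ₀)·Δρ/Δz = g·(Δρ/ρ₀)/Δz = 9.8 × 4.65 × 10⁻⁴ / 101 = 4.5119 × 10⁻⁵ s⁻².
N = √(4.5119 × 10⁻⁵) = 6.7171 × 10⁻³ rad s⁻¹ → T = 2π/N = 935.40 s = 15.590 min ≈ 15.6 min.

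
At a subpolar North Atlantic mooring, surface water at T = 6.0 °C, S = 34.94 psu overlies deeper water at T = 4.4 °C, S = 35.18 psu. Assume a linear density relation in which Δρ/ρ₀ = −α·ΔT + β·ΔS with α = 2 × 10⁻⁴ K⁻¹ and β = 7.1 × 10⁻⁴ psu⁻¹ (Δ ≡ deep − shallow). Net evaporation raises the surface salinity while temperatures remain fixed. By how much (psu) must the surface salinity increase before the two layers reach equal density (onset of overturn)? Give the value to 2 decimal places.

0.69 psu

Neutral buoyancy requires −α(T_deep − T_surf) + β(S_deep − S_surf′) = 0.
S_surf′ = S_deep − (α/β)·ΔT = 35.18 − (2 × 10⁻⁴/7.1 × 10⁻⁴)·(-1.6) = 35.6307 psu.
Increase required: 35.6307 − 34.94 = 0.6907 psu.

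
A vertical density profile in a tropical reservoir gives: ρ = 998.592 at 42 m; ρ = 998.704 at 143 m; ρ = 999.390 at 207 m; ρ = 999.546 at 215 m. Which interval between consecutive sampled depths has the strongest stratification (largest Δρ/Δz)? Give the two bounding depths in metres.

Compute the density gradient over each adjacent pair:
  42–143 m: Δρ/Δz = 0.112/101 = 1.1 × 10⁻³ kg m⁻⁴
  143–207 m: Δρ/Δz = 0.686/64 = 0.011 kg m⁻⁴
  207–215 m: Δρ/Δz = 0.156/8 = 0.019 kg m⁻⁴
The largest gradient is in the 207–215 m interval — the pycnocline.

207–215 m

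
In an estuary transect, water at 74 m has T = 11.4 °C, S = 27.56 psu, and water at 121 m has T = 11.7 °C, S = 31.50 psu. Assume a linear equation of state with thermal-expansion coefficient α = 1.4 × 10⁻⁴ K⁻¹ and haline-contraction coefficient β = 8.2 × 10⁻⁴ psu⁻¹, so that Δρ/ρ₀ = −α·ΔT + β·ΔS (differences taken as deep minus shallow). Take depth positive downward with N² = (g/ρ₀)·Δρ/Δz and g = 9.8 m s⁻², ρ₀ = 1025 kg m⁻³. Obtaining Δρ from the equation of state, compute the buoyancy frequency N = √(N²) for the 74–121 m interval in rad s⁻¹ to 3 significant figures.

ΔT = +0.3 K, ΔS = +3.94 psu (deep − shallow).
Δρ/ρ₀ = −αΔT + βΔS = -4.20 × 10⁻⁵ + 3.2308 × 10⁻³ = 3.1888 × 10⁻³, so Δρ ≈ 3.269 kg m⁻³.
N² = (g/ρ₀)·Δρ/Δz = g·(Δρ/ρ₀)/Δz = 9.8 × 3.1888 × 10⁻³ / 47 = 6.6490 × 10⁻⁴ s⁻².
N = √(6.6490 × 10⁻⁴) = 0.025786 rad s⁻¹ ≈ 0.0258 rad s⁻¹.

0.0258 rad s⁻¹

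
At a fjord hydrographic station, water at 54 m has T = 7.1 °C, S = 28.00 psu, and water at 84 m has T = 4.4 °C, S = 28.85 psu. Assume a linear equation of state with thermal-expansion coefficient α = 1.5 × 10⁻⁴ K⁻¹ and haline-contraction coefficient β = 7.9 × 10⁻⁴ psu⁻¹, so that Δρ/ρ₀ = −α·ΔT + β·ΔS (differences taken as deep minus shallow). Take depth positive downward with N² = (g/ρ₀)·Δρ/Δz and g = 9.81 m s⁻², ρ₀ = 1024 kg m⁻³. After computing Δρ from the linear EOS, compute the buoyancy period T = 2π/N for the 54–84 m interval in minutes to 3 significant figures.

ΔT = -2.7 K, ΔS = +0.85 psu (deep − shallow).
Δρ/ρ₀ = −αΔT + βΔS = 4.05 × 10⁻⁴ + 6.715 × 10⁻⁴ = 1.0765 × 10⁻³, so Δρ ≈ 1.102 kg m⁻³.
N² = (g/ρ₀)·Δρ/Δz = g·(Δρ/ρ₀)/Δz = 9.81 × 1.0765 × 10⁻³ / 30 = 3.5202 × 10⁻⁴ s⁻².
N = √(3.5202 × 10⁻⁴) = 0.018762 rad s⁻¹ → T = 2π/N = 334.89 s = 5.5815 min ≈ 5.58 min.

5.58 min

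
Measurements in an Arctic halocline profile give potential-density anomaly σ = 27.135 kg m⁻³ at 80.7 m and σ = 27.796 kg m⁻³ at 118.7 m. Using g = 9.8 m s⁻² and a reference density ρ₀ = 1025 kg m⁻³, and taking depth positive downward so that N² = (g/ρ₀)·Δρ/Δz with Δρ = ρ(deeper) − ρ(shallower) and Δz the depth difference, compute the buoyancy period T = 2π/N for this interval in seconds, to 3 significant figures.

Δρ = 1027.796 − 1027.135 = 0.661 kg m⁻³ over Δz = 118.7 − 80.7 = 38 m.
N² = (9.8/1025) × (0.661/38) = 1.6631 × 10⁻⁴ s⁻².
N = √(1.6631 × 10⁻⁴) = 0.012896 rad s⁻¹, so T = 2π/N = 487.22 s ≈ 487 s.

487 s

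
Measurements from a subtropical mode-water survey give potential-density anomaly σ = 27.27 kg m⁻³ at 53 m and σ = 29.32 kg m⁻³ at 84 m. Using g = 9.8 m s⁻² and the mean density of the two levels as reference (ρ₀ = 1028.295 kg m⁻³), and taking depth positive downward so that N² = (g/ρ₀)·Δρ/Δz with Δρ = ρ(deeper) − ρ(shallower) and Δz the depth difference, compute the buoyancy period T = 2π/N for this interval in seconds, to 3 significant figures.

Δρ = 1029.32 − 1027.27 = 2.05 kg m⁻³ over Δz = 84 − 53 = 31 m.
N² = (9.8/1028.295) × (2.05/31) = 6.3023 × 10⁻⁴ s⁻².
N = √(6.3023 × 10⁻⁴) = 0.025104 rad s⁻¹, so T = 2π/N = 250.29 s ≈ 250 s.

250 s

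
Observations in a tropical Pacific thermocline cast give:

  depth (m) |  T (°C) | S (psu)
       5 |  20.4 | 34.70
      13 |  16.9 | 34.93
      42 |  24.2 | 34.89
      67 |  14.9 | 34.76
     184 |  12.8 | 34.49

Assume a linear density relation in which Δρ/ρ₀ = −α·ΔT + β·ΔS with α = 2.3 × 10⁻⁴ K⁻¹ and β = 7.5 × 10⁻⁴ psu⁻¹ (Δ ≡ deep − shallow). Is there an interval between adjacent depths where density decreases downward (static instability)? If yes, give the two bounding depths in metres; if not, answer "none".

Evaluate Δρ/ρ₀ = −αΔT + βΔS across each adjacent pair:
  5–13 m: −αΔT+βΔS = −(2.3 × 10⁻⁴)(-3.5)+(7.5 × 10⁻⁴)(+0.23) = 9.8 × 10⁻⁴ → stable
  13–42 m: −αΔT+βΔS = −(2.3 × 10⁻⁴)(+7.3)+(7.5 × 10⁻⁴)(-0.04) = -1.7 × 10⁻³ → UNSTABLE
  42–67 m: −αΔT+βΔS = −(2.3 × 10⁻⁴)(-9.3)+(7.5 × 10⁻⁴)(-0.13) = 2.0 × 10⁻³ → stable
  67–184 m: −αΔT+βΔS = −(2.3 × 10⁻⁴)(-2.1)+(7.5 × 10⁻⁴)(-0.27) = 2.8 × 10⁻⁴ → stable
The 13–42 m interval has Δρ < 0: lighter water underlies denser water.

13–42 m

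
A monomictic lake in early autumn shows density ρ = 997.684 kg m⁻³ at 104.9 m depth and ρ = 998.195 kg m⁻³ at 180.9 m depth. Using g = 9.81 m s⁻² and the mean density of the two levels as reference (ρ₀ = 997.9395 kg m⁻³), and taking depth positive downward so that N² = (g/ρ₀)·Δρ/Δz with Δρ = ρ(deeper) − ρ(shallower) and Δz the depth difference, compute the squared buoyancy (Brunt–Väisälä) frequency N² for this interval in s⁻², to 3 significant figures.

6.61 × 10⁻⁵ s⁻²

Δρ = 998.195 − 997.684 = 0.511 kg m⁻³ over Δz = 180.9 − 104.9 = 76 m.
N² = (9.81/997.9395) × (0.511/76) = 6.6096 × 10⁻⁵ s⁻² ≈ 6.61 × 10⁻⁵ s⁻².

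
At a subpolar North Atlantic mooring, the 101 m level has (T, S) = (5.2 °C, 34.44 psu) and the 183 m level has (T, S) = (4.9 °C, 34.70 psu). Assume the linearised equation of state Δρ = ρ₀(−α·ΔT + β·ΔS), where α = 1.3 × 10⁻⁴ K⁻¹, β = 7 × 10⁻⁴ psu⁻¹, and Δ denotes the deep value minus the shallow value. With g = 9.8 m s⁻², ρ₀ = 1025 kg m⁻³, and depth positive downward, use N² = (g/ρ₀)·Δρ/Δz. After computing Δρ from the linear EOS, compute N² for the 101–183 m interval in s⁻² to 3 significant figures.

2.64 × 10⁻⁵ s⁻²

ΔT = -0.3 K, ΔS = +0.26 psu (deep − shallow).
Δρ/ρ₀ = −αΔT + βΔS = 3.90 × 10⁻⁵ + 1.82 × 10⁻⁴ = 2.21 × 10⁻⁴, so Δρ ≈ 0.2265 kg m⁻³.
N² = (g/ρ₀)·Δρ/Δz = g·(Δρ/ρ₀)/Δz = 9.8 × 2.21 × 10⁻⁴ / 82 = 2.6412 × 10⁻⁵ s⁻² ≈ 2.64 × 10⁻⁵ s⁻².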